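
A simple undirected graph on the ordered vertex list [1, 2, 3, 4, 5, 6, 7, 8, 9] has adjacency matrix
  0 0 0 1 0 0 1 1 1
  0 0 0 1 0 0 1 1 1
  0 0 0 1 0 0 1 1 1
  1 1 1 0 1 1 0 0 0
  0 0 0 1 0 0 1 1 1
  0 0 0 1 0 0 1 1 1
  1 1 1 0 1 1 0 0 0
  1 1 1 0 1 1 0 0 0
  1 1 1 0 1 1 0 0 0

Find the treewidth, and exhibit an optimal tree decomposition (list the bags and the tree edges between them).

Treewidth 4.
Bags: B1 = {3, 4, 7, 8, 9}  B2 = {4, 5, 7, 8, 9}  B3 = {1, 4, 7, 8, 9}  B4 = {4, 6, 7, 8, 9}  B5 = {2, 4, 7, 8, 9}
Tree: B1–B2, B2–B3, B3–B4, B4–B5

The largest bag has 5 vertices, giving width 4; this decomposition certifies tw(G) ≤ 4. For the lower bound: the 5 vertex sets {3,9}, {5,8}, {1,4}, {7}, {6} are disjoint, each induces a connected subgraph, and every pair is joined by at least one edge of G. Contracting each set to a single vertex therefore yields K_{5} as a minor, and since treewidth is minor-monotone, tw(G) ≥ tw(K_{5}) = 4. Hence tw(G) = 4 exactly.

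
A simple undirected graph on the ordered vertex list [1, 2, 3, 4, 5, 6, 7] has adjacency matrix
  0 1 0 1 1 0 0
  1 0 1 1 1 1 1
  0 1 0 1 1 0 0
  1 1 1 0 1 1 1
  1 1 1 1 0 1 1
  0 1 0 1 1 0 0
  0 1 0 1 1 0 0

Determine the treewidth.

A width-3 tree decomposition is:
Bags: B1 = {2, 3, 4, 5}  B2 = {2, 4, 5, 7}  B3 = {1, 2, 4, 5}  B4 = {2, 4, 5, 6}
Tree: B1–B2, B1–B3, B3–B4
Every bag has size at most 4, so the width is 4 − 1 = 3 and tw(G) ≤ 3. For the lower bound, the 4 vertices {1, 2, 4, 5} are pairwise adjacent, and any tree decomposition puts a clique entirely inside one bag — forcing width ≥ 3. The upper and lower bounds meet at 3, so that is the treewidth.

3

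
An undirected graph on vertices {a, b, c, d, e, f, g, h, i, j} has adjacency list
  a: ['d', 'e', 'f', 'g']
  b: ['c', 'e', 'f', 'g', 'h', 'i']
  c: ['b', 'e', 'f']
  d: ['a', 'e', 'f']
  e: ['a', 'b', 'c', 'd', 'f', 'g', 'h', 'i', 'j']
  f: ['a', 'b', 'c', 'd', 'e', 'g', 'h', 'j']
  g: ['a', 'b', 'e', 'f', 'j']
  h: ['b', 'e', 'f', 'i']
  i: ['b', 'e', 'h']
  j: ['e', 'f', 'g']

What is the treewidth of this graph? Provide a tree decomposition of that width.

Each bag holds 4 vertices, so the decomposition has width 3, which upper-bounds the treewidth. On the other hand G contains the 4-clique {a, d, e, f}. A clique must lie in a single bag of any decomposition, so no decomposition can have width below 3. The upper and lower bounds meet at 3, so that is the treewidth.

Treewidth 3.
Bags: B1 = {b, c, e, f}  B2 = {b, e, f, g}  B3 = {b, e, f, h}  B4 = {a, e, f, g}  B5 = {a, d, e, f}  B6 = {e, f, g, j}  B7 = {b, e, h, i}
Tree: B1–B2, B1–B3, B2–B4, B4–B5, B4–B6, B3–B7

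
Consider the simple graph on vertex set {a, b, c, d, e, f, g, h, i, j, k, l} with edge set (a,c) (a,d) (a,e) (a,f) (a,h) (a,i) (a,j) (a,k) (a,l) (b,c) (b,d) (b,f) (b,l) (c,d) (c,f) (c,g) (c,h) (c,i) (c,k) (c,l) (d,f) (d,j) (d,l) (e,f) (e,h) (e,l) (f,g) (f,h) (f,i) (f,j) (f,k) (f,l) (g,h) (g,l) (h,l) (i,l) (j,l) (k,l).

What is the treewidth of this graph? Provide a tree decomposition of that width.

Treewidth 4.
One optimal decomposition is:
Bags: B1 = {a, c, f, h, l}  B2 = {a, e, f, h, l}  B3 = {a, c, d, f, l}  B4 = {a, c, f, i, l}  B5 = {a, d, f, j, l}  B6 = {c, f, g, h, l}  B7 = {b, c, d, f, l}  B8 = {a, c, f, k, l}
Tree: B1–B2, B1–B3, B3–B4, B3–B5, B1–B6, B3–B7, B4–B8

Each bag holds 5 vertices, so the decomposition has width 4, which upper-bounds the treewidth. Conversely, {a, d, f, j, l} is a clique of size 5, and the vertices of any clique must share a bag in every tree decomposition; so some bag has ≥ 5 vertices and tw(G) ≥ 4. Hence tw(G) = 4 exactly.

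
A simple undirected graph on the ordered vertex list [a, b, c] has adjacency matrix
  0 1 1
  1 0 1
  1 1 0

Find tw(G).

2

A width-2 tree decomposition is:
Bags: B1 = {a, b, c}
Tree: (single bag)
With just one bag of size 3, the width is 3 − 1 = 2, so tw(G) ≤ 2. On the other hand G contains the 3-clique {a, b, c}. A clique must lie in a single bag of any decomposition, so no decomposition can have width below 2. Combining the bounds, tw(G) = 2.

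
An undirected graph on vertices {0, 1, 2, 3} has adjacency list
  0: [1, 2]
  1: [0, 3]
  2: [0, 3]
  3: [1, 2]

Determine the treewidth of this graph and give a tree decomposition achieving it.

Treewidth 2.
Bags: B1 = {0, 1, 2}  B2 = {1, 2, 3}
Tree: B1–B2

Every bag has size at most 3, so the width is 3 − 1 = 2 and tw(G) ≤ 2. The edges 2–0–1–3–2 form a cycle, so G is not a tree and its treewidth is at least 2. Therefore the treewidth is 2.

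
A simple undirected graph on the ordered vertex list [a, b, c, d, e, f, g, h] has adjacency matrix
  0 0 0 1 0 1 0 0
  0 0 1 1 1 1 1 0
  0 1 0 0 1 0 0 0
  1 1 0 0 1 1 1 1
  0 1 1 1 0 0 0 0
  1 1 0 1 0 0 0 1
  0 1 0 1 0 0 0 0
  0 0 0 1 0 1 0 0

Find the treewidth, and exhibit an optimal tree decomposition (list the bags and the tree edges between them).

Each bag holds 3 vertices, so the decomposition has width 2, which upper-bounds the treewidth. Conversely, {b, d, g} is a clique of size 3, and the vertices of any clique must share a bag in every tree decomposition; so some bag has ≥ 3 vertices and tw(G) ≥ 2. Therefore the treewidth is 2.

Treewidth 2.
Bags: B1 = {b, d, e}  B2 = {b, d, g}  B3 = {b, d, f}  B4 = {a, d, f}  B5 = {d, f, h}  B6 = {b, c, e}
Tree: B1–B2, B2–B3, B3–B4, B4–B5, B1–B6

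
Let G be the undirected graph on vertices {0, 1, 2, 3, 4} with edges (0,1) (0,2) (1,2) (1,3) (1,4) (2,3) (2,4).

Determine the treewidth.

A width-2 tree decomposition is:
Bags: B1 = {0, 1, 2}  B2 = {1, 2, 3}  B3 = {1, 2, 4}
Tree: B1–B2, B2–B3
Each bag holds 3 vertices, so the decomposition has width 2, which upper-bounds the treewidth. On the other hand G contains the 3-clique {0, 1, 2}. A clique must lie in a single bag of any decomposition, so no decomposition can have width below 2. The upper and lower bounds meet at 2, so that is the treewidth.

2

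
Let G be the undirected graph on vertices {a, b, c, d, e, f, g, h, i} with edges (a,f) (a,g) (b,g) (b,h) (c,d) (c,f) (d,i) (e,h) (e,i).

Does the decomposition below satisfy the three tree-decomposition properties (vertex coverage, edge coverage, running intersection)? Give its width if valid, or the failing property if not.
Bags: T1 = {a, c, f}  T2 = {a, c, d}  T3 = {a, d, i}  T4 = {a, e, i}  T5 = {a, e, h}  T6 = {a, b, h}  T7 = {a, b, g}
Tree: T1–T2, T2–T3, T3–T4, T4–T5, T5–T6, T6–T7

Vertex coverage: the bags together contain {a, b, c, d, e, f, g, h, i}, the full vertex set. Edge coverage: each edge of G has both endpoints in at least one bag. Running intersection: for every vertex, the bags containing it form a connected subtree. All three properties hold, so this is a valid tree decomposition of width max|bag| − 1 = 2, and hence tw(G) ≤ 2.

Yes; width 2.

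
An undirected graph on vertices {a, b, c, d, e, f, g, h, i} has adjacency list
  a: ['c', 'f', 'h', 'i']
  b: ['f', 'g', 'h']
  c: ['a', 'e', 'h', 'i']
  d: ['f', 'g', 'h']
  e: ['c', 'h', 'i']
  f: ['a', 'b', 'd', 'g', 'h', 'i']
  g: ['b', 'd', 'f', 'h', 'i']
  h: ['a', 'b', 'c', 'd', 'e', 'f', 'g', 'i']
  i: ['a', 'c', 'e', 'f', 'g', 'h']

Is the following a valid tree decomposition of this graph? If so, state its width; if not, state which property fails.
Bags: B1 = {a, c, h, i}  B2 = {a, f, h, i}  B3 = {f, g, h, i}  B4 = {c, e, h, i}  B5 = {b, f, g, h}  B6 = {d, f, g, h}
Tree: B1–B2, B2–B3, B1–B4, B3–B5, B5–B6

Checking the three conditions: (i) the bags cover all of {a, b, c, d, e, f, g, h, i}; (ii) for each edge, some bag contains both endpoints; (iii) the bags containing any fixed vertex form a subtree. All hold, so the decomposition is valid with width 4 − 1 = 3.

Yes; width 3.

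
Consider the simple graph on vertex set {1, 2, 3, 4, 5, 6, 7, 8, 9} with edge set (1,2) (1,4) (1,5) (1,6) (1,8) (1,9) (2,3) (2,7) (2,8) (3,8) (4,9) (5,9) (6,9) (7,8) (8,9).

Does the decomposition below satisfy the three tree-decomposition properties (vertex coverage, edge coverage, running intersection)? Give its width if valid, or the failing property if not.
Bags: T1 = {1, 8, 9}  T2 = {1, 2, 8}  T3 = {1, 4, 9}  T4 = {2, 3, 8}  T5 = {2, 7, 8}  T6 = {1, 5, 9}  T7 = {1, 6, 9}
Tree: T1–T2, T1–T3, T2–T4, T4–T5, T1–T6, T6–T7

Checking the three conditions: (i) the bags cover all of {1, 2, 3, 4, 5, 6, 7, 8, 9}; (ii) for each edge, some bag contains both endpoints; (iii) the bags containing any fixed vertex form a subtree. All hold, so the decomposition is valid with width 3 − 1 = 2.

Yes; width 2.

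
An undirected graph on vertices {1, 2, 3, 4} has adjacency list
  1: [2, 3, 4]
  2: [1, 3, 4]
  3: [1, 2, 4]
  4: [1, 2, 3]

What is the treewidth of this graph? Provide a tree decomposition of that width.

Treewidth 3.
One optimal decomposition is:
Bags: B1 = {1, 2, 3, 4}
Tree: (single bag)

A single bag containing all 4 vertices is trivially a valid decomposition of width 3. Conversely, {1, 2, 3, 4} is a clique of size 4, and the vertices of any clique must share a bag in every tree decomposition; so some bag has ≥ 4 vertices and tw(G) ≥ 3. Therefore the treewidth is 3.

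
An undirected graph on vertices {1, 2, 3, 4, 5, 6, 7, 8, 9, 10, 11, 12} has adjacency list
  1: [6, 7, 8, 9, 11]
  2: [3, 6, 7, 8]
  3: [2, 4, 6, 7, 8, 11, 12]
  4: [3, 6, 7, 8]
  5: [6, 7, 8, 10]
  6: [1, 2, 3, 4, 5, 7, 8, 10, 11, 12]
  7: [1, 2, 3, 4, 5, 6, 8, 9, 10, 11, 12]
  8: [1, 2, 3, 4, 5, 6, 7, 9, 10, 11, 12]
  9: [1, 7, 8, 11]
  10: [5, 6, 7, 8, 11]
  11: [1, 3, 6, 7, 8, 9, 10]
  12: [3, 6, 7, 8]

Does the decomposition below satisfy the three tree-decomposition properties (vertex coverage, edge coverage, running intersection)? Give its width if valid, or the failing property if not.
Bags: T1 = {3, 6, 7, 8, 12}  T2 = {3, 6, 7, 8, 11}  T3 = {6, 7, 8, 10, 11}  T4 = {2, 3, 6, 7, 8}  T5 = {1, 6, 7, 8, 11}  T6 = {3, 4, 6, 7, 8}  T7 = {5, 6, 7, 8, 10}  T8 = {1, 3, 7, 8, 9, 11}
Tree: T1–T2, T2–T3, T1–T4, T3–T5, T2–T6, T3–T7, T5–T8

A tree decomposition must satisfy three properties: every vertex lies in some bag; for every edge, both endpoints lie together in some bag; and for every vertex, the bags containing it form a connected subtree. Here bags containing vertex 3 are not connected in the tree, so the decomposition is invalid.

No — bags containing vertex 3 are not connected in the tree.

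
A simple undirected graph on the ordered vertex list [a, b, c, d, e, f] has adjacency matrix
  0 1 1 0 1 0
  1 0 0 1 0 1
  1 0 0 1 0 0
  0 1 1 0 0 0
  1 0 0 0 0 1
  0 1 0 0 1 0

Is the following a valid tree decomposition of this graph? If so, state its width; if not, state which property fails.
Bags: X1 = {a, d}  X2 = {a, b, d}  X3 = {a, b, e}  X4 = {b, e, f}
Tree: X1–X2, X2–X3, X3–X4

A tree decomposition must satisfy three properties: every vertex lies in some bag; for every edge, both endpoints lie together in some bag; and for every vertex, the bags containing it form a connected subtree. Here vertex c appears in no bag, so the decomposition is invalid.

No — vertex c appears in no bag.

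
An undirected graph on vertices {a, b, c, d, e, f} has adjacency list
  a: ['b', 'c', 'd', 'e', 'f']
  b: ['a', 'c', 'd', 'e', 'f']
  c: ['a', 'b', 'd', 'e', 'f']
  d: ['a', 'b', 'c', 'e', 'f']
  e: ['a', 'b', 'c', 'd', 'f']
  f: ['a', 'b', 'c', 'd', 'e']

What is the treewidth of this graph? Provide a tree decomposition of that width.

A single bag containing all 6 vertices is trivially a valid decomposition of width 5. For the lower bound, the 6 vertices {a, b, c, d, e, f} are pairwise adjacent, and any tree decomposition puts a clique entirely inside one bag — forcing width ≥ 5. The upper and lower bounds meet at 5, so that is the treewidth.

Treewidth 5.
One optimal decomposition is:
Bags: B1 = {a, b, c, d, e, f}
Tree: (single bag)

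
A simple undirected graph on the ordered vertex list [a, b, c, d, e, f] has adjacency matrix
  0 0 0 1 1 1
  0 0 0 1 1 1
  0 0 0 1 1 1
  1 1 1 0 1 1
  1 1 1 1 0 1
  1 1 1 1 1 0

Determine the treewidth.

A width-3 tree decomposition is:
Bags: B1 = {c, d, e, f}  B2 = {b, d, e, f}  B3 = {a, d, e, f}
Tree: B1–B2, B1–B3
Each bag holds 4 vertices, so the decomposition has width 3, which upper-bounds the treewidth. Conversely, {c, d, e, f} is a clique of size 4, and the vertices of any clique must share a bag in every tree decomposition; so some bag has ≥ 4 vertices and tw(G) ≥ 3. Combining the bounds, tw(G) = 3.

3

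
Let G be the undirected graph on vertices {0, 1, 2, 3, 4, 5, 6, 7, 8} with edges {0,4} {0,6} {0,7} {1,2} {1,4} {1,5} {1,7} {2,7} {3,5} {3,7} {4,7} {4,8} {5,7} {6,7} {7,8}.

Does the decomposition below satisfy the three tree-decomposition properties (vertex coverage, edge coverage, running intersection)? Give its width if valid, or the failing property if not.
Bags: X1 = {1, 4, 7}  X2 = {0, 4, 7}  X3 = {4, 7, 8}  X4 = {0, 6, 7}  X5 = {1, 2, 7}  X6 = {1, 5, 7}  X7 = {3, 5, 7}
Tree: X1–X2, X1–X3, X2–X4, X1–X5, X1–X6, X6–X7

Yes; width 2.

Vertex coverage: the bags together contain {0, 1, 2, 3, 4, 5, 6, 7, 8}, the full vertex set. Edge coverage: each edge of G has both endpoints in at least one bag. Running intersection: for every vertex, the bags containing it form a connected subtree. All three properties hold, so this is a valid tree decomposition of width max|bag| − 1 = 2, and hence tw(G) ≤ 2.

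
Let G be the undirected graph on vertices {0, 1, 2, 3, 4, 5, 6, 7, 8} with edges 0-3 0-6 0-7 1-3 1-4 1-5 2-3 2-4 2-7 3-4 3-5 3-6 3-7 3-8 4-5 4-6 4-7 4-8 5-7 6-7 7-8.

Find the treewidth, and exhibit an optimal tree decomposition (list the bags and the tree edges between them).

Each bag holds 4 vertices, so the decomposition has width 3, which upper-bounds the treewidth. Conversely, {0, 3, 6, 7} is a clique of size 4, and the vertices of any clique must share a bag in every tree decomposition; so some bag has ≥ 4 vertices and tw(G) ≥ 3. The upper and lower bounds meet at 3, so that is the treewidth.

Treewidth 3.
One such decomposition:
Bags: B1 = {2, 3, 4, 7}  B2 = {3, 4, 7, 8}  B3 = {3, 4, 5, 7}  B4 = {1, 3, 4, 5}  B5 = {3, 4, 6, 7}  B6 = {0, 3, 6, 7}
Tree: B1–B2, B2–B3, B3–B4, B1–B5, B5–B6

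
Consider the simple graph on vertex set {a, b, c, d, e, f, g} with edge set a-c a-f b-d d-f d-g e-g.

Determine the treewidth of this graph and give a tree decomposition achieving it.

Every bag has size at most 2, so the width is 2 − 1 = 1 and tw(G) ≤ 1. G has an edge, so its treewidth is at least 1. Hence tw(G) = 1 exactly.

Treewidth 1.
One optimal decomposition is:
Bags: B1 = {d, g}  B2 = {d, f}  B3 = {b, d}  B4 = {a, f}  B5 = {a, c}  B6 = {e, g}
Tree: B1–B2, B1–B3, B2–B4, B4–B5, B1–B6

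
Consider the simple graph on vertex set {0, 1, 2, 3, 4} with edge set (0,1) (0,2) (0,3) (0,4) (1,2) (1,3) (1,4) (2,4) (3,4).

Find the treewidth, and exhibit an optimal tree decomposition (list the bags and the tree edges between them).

The largest bag has 4 vertices, giving width 3; this decomposition certifies tw(G) ≤ 3. For the lower bound, the 4 vertices {0, 1, 2, 4} are pairwise adjacent, and any tree decomposition puts a clique entirely inside one bag — forcing width ≥ 3. Therefore the treewidth is 3.

Treewidth 3.
Bags: B1 = {0, 1, 2, 4}  B2 = {0, 1, 3, 4}
Tree: B1–B2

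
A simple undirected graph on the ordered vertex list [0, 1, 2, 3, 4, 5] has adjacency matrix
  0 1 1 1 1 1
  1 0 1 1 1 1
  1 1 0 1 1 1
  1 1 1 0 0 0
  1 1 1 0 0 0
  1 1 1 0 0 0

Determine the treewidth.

3

A width-3 tree decomposition is:
Bags: B1 = {0, 1, 2, 4}  B2 = {0, 1, 2, 3}  B3 = {0, 1, 2, 5}
Tree: B1–B2, B1–B3
Every bag has size at most 4, so the width is 4 − 1 = 3 and tw(G) ≤ 3. For the lower bound, the 4 vertices {0, 1, 2, 3} are pairwise adjacent, and any tree decomposition puts a clique entirely inside one bag — forcing width ≥ 3. The upper and lower bounds meet at 3, so that is the treewidth.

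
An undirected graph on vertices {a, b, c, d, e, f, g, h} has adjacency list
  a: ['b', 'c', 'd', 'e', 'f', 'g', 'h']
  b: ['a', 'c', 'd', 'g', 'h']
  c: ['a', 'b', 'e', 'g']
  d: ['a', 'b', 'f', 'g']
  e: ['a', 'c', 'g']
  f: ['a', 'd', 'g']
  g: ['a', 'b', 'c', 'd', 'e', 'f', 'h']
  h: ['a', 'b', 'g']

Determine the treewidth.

A width-3 tree decomposition is:
Bags: B1 = {a, b, d, g}  B2 = {a, d, f, g}  B3 = {a, b, g, h}  B4 = {a, b, c, g}  B5 = {a, c, e, g}
Tree: B1–B2, B1–B3, B1–B4, B4–B5
The largest bag has 4 vertices, giving width 3; this decomposition certifies tw(G) ≤ 3. On the other hand G contains the 4-clique {a, c, e, g}. A clique must lie in a single bag of any decomposition, so no decomposition can have width below 3. Combining the bounds, tw(G) = 3.

3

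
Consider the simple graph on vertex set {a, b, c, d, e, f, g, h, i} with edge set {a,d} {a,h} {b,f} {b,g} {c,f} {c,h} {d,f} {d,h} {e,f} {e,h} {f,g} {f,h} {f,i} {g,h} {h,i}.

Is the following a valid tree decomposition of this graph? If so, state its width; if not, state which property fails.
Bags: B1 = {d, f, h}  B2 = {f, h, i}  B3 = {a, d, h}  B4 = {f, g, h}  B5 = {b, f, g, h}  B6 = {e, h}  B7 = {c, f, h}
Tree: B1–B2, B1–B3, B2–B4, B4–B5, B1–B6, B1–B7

A tree decomposition must satisfy three properties: every vertex lies in some bag; for every edge, both endpoints lie together in some bag; and for every vertex, the bags containing it form a connected subtree. Here edge (f,e) lies in no bag, so the decomposition is invalid.

No — edge (f,e) lies in no bag.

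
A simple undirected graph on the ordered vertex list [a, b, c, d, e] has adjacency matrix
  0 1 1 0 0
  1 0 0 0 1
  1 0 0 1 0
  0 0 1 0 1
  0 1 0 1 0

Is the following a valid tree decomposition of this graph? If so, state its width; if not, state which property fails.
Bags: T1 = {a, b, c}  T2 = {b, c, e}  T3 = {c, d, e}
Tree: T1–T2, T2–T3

Yes; width 2.

Checking the three conditions: (i) the bags cover all of {a, b, c, d, e}; (ii) for each edge, some bag contains both endpoints; (iii) the bags containing any fixed vertex form a subtree. All hold, so the decomposition is valid with width 3 − 1 = 2.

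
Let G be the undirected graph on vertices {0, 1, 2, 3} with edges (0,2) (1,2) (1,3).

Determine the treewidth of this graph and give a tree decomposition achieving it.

Each bag holds 2 vertices, so the decomposition has width 1, which upper-bounds the treewidth. G has an edge, so its treewidth is at least 1. Therefore the treewidth is 1.

Treewidth 1.
Bags: B1 = {1, 3}  B2 = {1, 2}  B3 = {0, 2}
Tree: B1–B2, B2–B3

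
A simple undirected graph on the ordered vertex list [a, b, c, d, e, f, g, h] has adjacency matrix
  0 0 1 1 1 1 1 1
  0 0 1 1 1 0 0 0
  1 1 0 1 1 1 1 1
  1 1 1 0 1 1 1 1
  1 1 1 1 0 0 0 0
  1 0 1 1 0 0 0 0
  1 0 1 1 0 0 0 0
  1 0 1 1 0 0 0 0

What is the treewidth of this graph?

3

A width-3 tree decomposition is:
Bags: B1 = {a, c, d, e}  B2 = {b, c, d, e}  B3 = {a, c, d, h}  B4 = {a, c, d, f}  B5 = {a, c, d, g}
Tree: B1–B2, B1–B3, B1–B4, B1–B5
Every bag has size at most 4, so the width is 4 − 1 = 3 and tw(G) ≤ 3. On the other hand G contains the 4-clique {a, c, d, g}. A clique must lie in a single bag of any decomposition, so no decomposition can have width below 3. The upper and lower bounds meet at 3, so that is the treewidth.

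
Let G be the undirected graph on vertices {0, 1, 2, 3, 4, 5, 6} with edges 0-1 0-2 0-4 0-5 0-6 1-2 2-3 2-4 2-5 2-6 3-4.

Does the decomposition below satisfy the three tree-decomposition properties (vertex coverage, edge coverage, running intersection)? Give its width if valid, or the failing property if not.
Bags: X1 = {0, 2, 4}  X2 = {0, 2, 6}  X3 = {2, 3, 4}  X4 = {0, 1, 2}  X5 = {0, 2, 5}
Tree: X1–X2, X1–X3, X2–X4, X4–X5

Every vertex of G appears in some bag (union = {0, 1, 2, 3, 4, 5, 6}); every edge is covered by a bag; and for each vertex v the set of bags containing v is connected in the bag tree. The decomposition is therefore valid. The largest bag has 3 vertices, so the width is 2.

Yes; width 2.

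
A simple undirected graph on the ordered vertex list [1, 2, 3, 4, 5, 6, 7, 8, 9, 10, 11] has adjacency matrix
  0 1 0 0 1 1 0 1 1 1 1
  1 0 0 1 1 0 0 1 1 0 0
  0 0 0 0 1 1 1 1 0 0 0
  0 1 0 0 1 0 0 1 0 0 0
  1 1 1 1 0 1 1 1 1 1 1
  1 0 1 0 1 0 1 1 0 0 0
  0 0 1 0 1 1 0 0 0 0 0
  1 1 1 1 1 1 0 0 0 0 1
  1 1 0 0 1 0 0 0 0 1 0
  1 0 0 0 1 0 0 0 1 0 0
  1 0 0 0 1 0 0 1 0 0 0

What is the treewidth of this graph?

3

A width-3 tree decomposition is:
Bags: B1 = {1, 2, 5, 8}  B2 = {2, 4, 5, 8}  B3 = {1, 2, 5, 9}  B4 = {1, 5, 6, 8}  B5 = {1, 5, 8, 11}  B6 = {3, 5, 6, 8}  B7 = {1, 5, 9, 10}  B8 = {3, 5, 6, 7}
Tree: B1–B2, B1–B3, B1–B4, B1–B5, B4–B6, B3–B7, B6–B8
Every bag has size at most 4, so the width is 4 − 1 = 3 and tw(G) ≤ 3. Conversely, {1, 2, 5, 8} is a clique of size 4, and the vertices of any clique must share a bag in every tree decomposition; so some bag has ≥ 4 vertices and tw(G) ≥ 3. The upper and lower bounds meet at 3, so that is the treewidth.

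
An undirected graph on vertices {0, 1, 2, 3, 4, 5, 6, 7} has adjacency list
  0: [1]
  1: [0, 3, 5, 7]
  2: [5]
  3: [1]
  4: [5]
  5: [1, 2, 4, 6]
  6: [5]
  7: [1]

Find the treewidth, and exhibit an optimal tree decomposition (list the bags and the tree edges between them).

Treewidth 1.
One optimal decomposition is:
Bags: B1 = {4, 5}  B2 = {1, 5}  B3 = {5, 6}  B4 = {2, 5}  B5 = {1, 7}  B6 = {0, 1}  B7 = {1, 3}
Tree: B1–B2, B1–B3, B1–B4, B2–B5, B5–B6, B6–B7

Every bag has size at most 2, so the width is 2 − 1 = 1 and tw(G) ≤ 1. G has an edge, so its treewidth is at least 1. Combining the bounds, tw(G) = 1.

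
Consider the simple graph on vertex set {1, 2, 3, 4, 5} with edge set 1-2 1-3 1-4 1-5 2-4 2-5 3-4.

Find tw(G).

A width-2 tree decomposition is:
Bags: B1 = {1, 2, 4}  B2 = {1, 3, 4}  B3 = {1, 2, 5}
Tree: B1–B2, B1–B3
Each bag holds 3 vertices, so the decomposition has width 2, which upper-bounds the treewidth. On the other hand G contains the 3-clique {1, 2, 4}. A clique must lie in a single bag of any decomposition, so no decomposition can have width below 2. The upper and lower bounds meet at 2, so that is the treewidth.

2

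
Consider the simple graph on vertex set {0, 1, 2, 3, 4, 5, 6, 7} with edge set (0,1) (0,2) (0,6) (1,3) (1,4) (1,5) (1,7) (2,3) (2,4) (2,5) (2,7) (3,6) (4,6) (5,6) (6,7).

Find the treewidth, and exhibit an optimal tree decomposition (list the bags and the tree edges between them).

Treewidth 3.
One such decomposition:
Bags: B1 = {1, 2, 3, 6}  B2 = {1, 2, 6, 7}  B3 = {0, 1, 2, 6}  B4 = {1, 2, 4, 6}  B5 = {1, 2, 5, 6}
Tree: B1–B2, B2–B3, B3–B4, B4–B5

Each bag holds 4 vertices, so the decomposition has width 3, which upper-bounds the treewidth. For the lower bound: the 4 vertex sets {3,6}, {1,7}, {2}, {0} are disjoint, each induces a connected subgraph, and every pair is joined by at least one edge of G. Contracting each set to a single vertex therefore yields K_{4} as a minor, and since treewidth is minor-monotone, tw(G) ≥ tw(K_{4}) = 3. Combining the bounds, tw(G) = 3.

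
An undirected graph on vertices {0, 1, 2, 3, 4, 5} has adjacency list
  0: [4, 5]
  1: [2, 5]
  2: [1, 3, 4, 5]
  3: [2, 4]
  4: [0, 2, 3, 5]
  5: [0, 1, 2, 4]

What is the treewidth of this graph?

A width-2 tree decomposition is:
Bags: B1 = {0, 4, 5}  B2 = {2, 4, 5}  B3 = {1, 2, 5}  B4 = {2, 3, 4}
Tree: B1–B2, B2–B3, B2–B4
The largest bag has 3 vertices, giving width 2; this decomposition certifies tw(G) ≤ 2. On the other hand G contains the 3-clique {0, 4, 5}. A clique must lie in a single bag of any decomposition, so no decomposition can have width below 2. Hence tw(G) = 2 exactly.

2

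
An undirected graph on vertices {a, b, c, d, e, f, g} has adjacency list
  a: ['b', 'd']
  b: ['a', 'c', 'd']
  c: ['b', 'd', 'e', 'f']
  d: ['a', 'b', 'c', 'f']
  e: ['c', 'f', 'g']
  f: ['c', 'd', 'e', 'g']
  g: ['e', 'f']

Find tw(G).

2

A width-2 tree decomposition is:
Bags: B1 = {b, c, d}  B2 = {c, d, f}  B3 = {c, e, f}  B4 = {e, f, g}  B5 = {a, b, d}
Tree: B1–B2, B2–B3, B3–B4, B1–B5
Each bag holds 3 vertices, so the decomposition has width 2, which upper-bounds the treewidth. Conversely, {c, d, f} is a clique of size 3, and the vertices of any clique must share a bag in every tree decomposition; so some bag has ≥ 3 vertices and tw(G) ≥ 2. Hence tw(G) = 2 exactly.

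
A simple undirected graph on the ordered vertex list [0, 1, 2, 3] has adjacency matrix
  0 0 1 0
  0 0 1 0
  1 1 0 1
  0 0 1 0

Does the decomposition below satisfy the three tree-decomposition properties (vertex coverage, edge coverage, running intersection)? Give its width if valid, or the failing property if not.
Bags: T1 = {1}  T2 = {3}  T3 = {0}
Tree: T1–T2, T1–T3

No — vertex 2 appears in no bag.

A tree decomposition must satisfy three properties: every vertex lies in some bag; for every edge, both endpoints lie together in some bag; and for every vertex, the bags containing it form a connected subtree. Here vertex 2 appears in no bag, so the decomposition is invalid.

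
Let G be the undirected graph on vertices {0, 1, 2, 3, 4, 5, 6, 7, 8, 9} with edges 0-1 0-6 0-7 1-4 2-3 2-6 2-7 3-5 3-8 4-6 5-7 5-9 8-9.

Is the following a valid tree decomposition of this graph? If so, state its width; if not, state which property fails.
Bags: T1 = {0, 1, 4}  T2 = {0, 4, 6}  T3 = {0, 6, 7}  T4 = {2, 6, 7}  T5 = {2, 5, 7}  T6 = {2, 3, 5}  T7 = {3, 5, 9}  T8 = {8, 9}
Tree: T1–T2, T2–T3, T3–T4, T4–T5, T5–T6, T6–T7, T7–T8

A tree decomposition must satisfy three properties: every vertex lies in some bag; for every edge, both endpoints lie together in some bag; and for every vertex, the bags containing it form a connected subtree. Here edge (3,8) lies in no bag, so the decomposition is invalid.

No — edge (3,8) lies in no bag.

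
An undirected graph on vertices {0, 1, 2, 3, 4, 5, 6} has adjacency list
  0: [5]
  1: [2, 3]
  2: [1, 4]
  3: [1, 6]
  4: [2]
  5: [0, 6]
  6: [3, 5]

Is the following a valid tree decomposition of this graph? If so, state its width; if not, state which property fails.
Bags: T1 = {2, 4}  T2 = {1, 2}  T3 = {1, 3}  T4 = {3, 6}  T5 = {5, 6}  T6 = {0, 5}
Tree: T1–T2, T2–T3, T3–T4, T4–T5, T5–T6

Yes; width 1.

Checking the three conditions: (i) the bags cover all of {0, 1, 2, 3, 4, 5, 6}; (ii) for each edge, some bag contains both endpoints; (iii) the bags containing any fixed vertex form a subtree. All hold, so the decomposition is valid with width 2 − 1 = 1.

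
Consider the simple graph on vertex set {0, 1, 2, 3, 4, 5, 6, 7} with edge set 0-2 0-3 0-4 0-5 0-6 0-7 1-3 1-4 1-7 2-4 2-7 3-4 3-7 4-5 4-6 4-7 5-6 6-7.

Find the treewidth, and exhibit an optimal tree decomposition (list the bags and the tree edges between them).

Treewidth 3.
One such decomposition:
Bags: B1 = {0, 4, 6, 7}  B2 = {0, 2, 4, 7}  B3 = {0, 4, 5, 6}  B4 = {0, 3, 4, 7}  B5 = {1, 3, 4, 7}
Tree: B1–B2, B1–B3, B1–B4, B4–B5

Each bag holds 4 vertices, so the decomposition has width 3, which upper-bounds the treewidth. For the lower bound, the 4 vertices {0, 4, 5, 6} are pairwise adjacent, and any tree decomposition puts a clique entirely inside one bag — forcing width ≥ 3. Hence tw(G) = 3 exactly.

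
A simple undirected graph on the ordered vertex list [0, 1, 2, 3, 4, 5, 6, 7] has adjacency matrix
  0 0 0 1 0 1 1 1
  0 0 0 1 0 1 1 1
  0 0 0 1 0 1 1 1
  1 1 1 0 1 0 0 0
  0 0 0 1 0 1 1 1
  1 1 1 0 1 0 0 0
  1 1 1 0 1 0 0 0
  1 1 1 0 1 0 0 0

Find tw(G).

4

A width-4 tree decomposition is:
Bags: B1 = {1, 3, 5, 6, 7}  B2 = {0, 3, 5, 6, 7}  B3 = {2, 3, 5, 6, 7}  B4 = {3, 4, 5, 6, 7}
Tree: B1–B2, B2–B3, B3–B4
The largest bag has 5 vertices, giving width 4; this decomposition certifies tw(G) ≤ 4. For the lower bound: the 5 vertex sets {1,5}, {0,7}, {2,3}, {6}, {4} are disjoint, each induces a connected subgraph, and every pair is joined by at least one edge of G. Contracting each set to a single vertex therefore yields K_{5} as a minor, and since treewidth is minor-monotone, tw(G) ≥ tw(K_{5}) = 4. Hence tw(G) = 4 exactly.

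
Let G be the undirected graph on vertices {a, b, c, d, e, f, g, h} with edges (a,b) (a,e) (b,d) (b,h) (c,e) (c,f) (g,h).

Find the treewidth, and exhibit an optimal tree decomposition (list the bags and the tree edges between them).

Treewidth 1.
Bags: B1 = {b, d}  B2 = {a, b}  B3 = {a, e}  B4 = {c, e}  B5 = {c, f}  B6 = {b, h}  B7 = {g, h}
Tree: B1–B2, B2–B3, B3–B4, B4–B5, B1–B6, B6–B7

Each bag holds 2 vertices, so the decomposition has width 1, which upper-bounds the treewidth. G has an edge, so its treewidth is at least 1. Hence tw(G) = 1 exactly.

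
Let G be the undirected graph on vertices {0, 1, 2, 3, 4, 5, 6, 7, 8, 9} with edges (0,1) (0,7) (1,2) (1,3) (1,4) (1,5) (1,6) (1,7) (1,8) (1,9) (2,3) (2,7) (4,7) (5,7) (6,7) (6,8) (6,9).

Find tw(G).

2

A width-2 tree decomposition is:
Bags: B1 = {1, 6, 7}  B2 = {1, 6, 8}  B3 = {1, 5, 7}  B4 = {1, 2, 7}  B5 = {1, 2, 3}  B6 = {1, 6, 9}  B7 = {0, 1, 7}  B8 = {1, 4, 7}
Tree: B1–B2, B1–B3, B1–B4, B4–B5, B2–B6, B4–B7, B4–B8
The largest bag has 3 vertices, giving width 2; this decomposition certifies tw(G) ≤ 2. For the lower bound, the 3 vertices {1, 6, 8} are pairwise adjacent, and any tree decomposition puts a clique entirely inside one bag — forcing width ≥ 2. The upper and lower bounds meet at 2, so that is the treewidth.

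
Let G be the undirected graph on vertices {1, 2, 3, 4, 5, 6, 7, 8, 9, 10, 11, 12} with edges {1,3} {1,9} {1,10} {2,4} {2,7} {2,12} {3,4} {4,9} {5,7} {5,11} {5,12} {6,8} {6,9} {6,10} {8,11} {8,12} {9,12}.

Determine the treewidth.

A width-3 tree decomposition is:
Bags: B1 = {5, 7, 8, 11}  B2 = {5, 7, 8, 12}  B3 = {2, 7, 8, 12}  B4 = {2, 6, 8, 12}  B5 = {2, 6, 9, 12}  B6 = {2, 4, 6, 9}  B7 = {4, 6, 9, 10}  B8 = {1, 4, 9, 10}  B9 = {1, 3, 4, 10}
Tree: B1–B2, B2–B3, B3–B4, B4–B5, B5–B6, B6–B7, B7–B8, B8–B9
Each bag holds 4 vertices, so the decomposition has width 3, which upper-bounds the treewidth. For the lower bound: the 4 vertex sets {5,7,11}, {8}, {12}, {2,4,6,9} are disjoint, each induces a connected subgraph, and every pair is joined by at least one edge of G. Contracting each set to a single vertex therefore yields K_{4} as a minor, and since treewidth is minor-monotone, tw(G) ≥ tw(K_{4}) = 3. Hence tw(G) = 3 exactly.

3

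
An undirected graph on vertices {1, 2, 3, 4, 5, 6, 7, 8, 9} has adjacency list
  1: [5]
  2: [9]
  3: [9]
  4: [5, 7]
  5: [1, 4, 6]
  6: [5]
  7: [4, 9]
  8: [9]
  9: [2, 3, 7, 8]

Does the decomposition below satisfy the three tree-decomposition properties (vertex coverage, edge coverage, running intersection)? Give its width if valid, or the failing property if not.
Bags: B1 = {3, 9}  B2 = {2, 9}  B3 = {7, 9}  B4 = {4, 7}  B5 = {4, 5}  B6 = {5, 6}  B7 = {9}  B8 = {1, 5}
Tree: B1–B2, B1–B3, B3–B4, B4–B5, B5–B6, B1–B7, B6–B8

A tree decomposition must satisfy three properties: every vertex lies in some bag; for every edge, both endpoints lie together in some bag; and for every vertex, the bags containing it form a connected subtree. Here vertex 8 appears in no bag, so the decomposition is invalid.

No — vertex 8 appears in no bag.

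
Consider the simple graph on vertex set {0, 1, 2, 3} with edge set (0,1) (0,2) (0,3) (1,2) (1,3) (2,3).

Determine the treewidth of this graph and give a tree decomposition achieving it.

A single bag containing all 4 vertices is trivially a valid decomposition of width 3. For the lower bound, the 4 vertices {0, 1, 2, 3} are pairwise adjacent, and any tree decomposition puts a clique entirely inside one bag — forcing width ≥ 3. Combining the bounds, tw(G) = 3.

Treewidth 3.
Bags: B1 = {0, 1, 2, 3}
Tree: (single bag)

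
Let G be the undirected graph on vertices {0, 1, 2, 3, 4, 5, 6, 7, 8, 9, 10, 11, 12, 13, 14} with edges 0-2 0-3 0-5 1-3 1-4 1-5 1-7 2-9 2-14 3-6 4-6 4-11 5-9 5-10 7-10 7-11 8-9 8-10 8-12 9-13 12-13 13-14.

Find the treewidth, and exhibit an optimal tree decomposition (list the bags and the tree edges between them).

Treewidth 3.
Bags: B1 = {3, 4, 6, 11}  B2 = {1, 3, 4, 11}  B3 = {1, 3, 7, 11}  B4 = {0, 1, 3, 7}  B5 = {0, 1, 5, 7}  B6 = {0, 5, 7, 10}  B7 = {0, 2, 5, 10}  B8 = {2, 5, 9, 10}  B9 = {2, 8, 9, 10}  B10 = {2, 8, 9, 14}  B11 = {8, 9, 13, 14}  B12 = {8, 12, 13, 14}
Tree: B1–B2, B2–B3, B3–B4, B4–B5, B5–B6, B6–B7, B7–B8, B8–B9, B9–B10, B10–B11, B11–B12

Each bag holds 4 vertices, so the decomposition has width 3, which upper-bounds the treewidth. For the lower bound: the 4 vertex sets {4,6,11}, {3}, {1}, {0,5,7,10} are disjoint, each induces a connected subgraph, and every pair is joined by at least one edge of G. Contracting each set to a single vertex therefore yields K_{4} as a minor, and since treewidth is minor-monotone, tw(G) ≥ tw(K_{4}) = 3. Therefore the treewidth is 3.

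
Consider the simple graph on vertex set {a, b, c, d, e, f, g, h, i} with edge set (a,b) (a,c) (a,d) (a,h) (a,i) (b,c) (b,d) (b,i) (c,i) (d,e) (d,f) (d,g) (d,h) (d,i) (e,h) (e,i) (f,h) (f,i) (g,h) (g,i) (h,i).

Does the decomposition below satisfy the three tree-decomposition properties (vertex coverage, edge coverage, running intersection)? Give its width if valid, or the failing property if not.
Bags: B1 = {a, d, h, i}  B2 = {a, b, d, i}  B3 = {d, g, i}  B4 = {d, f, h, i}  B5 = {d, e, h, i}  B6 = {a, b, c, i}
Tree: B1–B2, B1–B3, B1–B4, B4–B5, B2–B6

No — edge (h,g) lies in no bag.

A tree decomposition must satisfy three properties: every vertex lies in some bag; for every edge, both endpoints lie together in some bag; and for every vertex, the bags containing it form a connected subtree. Here edge (h,g) lies in no bag, so the decomposition is invalid.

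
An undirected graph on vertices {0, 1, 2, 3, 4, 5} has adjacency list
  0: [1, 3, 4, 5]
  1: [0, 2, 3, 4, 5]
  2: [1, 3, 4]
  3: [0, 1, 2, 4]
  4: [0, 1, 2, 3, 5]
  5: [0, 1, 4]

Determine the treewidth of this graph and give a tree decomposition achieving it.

Treewidth 3.
One optimal decomposition is:
Bags: B1 = {0, 1, 3, 4}  B2 = {1, 2, 3, 4}  B3 = {0, 1, 4, 5}
Tree: B1–B2, B1–B3

Each bag holds 4 vertices, so the decomposition has width 3, which upper-bounds the treewidth. Conversely, {0, 1, 3, 4} is a clique of size 4, and the vertices of any clique must share a bag in every tree decomposition; so some bag has ≥ 4 vertices and tw(G) ≥ 3. The upper and lower bounds meet at 3, so that is the treewidth.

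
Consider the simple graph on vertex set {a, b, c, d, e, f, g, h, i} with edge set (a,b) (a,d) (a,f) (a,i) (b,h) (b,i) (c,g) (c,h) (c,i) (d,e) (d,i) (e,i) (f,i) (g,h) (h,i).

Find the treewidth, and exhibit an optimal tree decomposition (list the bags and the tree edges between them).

The largest bag has 3 vertices, giving width 2; this decomposition certifies tw(G) ≤ 2. For the lower bound, the 3 vertices {c, g, h} are pairwise adjacent, and any tree decomposition puts a clique entirely inside one bag — forcing width ≥ 2. Hence tw(G) = 2 exactly.

Treewidth 2.
One such decomposition:
Bags: B1 = {b, h, i}  B2 = {a, b, i}  B3 = {a, d, i}  B4 = {c, h, i}  B5 = {d, e, i}  B6 = {c, g, h}  B7 = {a, f, i}
Tree: B1–B2, B2–B3, B1–B4, B3–B5, B4–B6, B3–B7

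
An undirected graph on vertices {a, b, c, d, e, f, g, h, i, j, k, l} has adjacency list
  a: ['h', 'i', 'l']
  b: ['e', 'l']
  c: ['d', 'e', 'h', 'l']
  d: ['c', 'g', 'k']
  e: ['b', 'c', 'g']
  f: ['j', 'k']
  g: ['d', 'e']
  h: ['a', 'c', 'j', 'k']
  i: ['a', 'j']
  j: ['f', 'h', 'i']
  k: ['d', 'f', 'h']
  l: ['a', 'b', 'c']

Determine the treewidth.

3

A width-3 tree decomposition is:
Bags: B1 = {b, e, g, l}  B2 = {c, e, g, l}  B3 = {c, d, g, l}  B4 = {a, c, d, l}  B5 = {a, c, d, h}  B6 = {a, d, h, k}  B7 = {a, h, i, k}  B8 = {h, i, j, k}  B9 = {f, i, j, k}
Tree: B1–B2, B2–B3, B3–B4, B4–B5, B5–B6, B6–B7, B7–B8, B8–B9
The largest bag has 4 vertices, giving width 3; this decomposition certifies tw(G) ≤ 3. For the lower bound: the 4 vertex sets {b,e,g}, {l}, {c}, {a,d,h,k} are disjoint, each induces a connected subgraph, and every pair is joined by at least one edge of G. Contracting each set to a single vertex therefore yields K_{4} as a minor, and since treewidth is minor-monotone, tw(G) ≥ tw(K_{4}) = 3. Combining the bounds, tw(G) = 3.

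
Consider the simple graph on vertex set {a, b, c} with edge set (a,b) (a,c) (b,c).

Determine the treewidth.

2

A width-2 tree decomposition is:
Bags: B1 = {a, b, c}
Tree: (single bag)
A single bag containing all 3 vertices is trivially a valid decomposition of width 2. Conversely, {a, b, c} is a clique of size 3, and the vertices of any clique must share a bag in every tree decomposition; so some bag has ≥ 3 vertices and tw(G) ≥ 2. Therefore the treewidth is 2.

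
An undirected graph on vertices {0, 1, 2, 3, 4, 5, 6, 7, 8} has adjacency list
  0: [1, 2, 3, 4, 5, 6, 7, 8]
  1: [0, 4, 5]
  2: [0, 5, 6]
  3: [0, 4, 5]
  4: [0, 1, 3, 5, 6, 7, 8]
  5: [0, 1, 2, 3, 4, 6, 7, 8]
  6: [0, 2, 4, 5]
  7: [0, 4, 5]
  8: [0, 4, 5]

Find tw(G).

A width-3 tree decomposition is:
Bags: B1 = {0, 1, 4, 5}  B2 = {0, 4, 5, 6}  B3 = {0, 4, 5, 8}  B4 = {0, 3, 4, 5}  B5 = {0, 2, 5, 6}  B6 = {0, 4, 5, 7}
Tree: B1–B2, B2–B3, B2–B4, B2–B5, B2–B6
Every bag has size at most 4, so the width is 4 − 1 = 3 and tw(G) ≤ 3. On the other hand G contains the 4-clique {0, 2, 5, 6}. A clique must lie in a single bag of any decomposition, so no decomposition can have width below 3. Combining the bounds, tw(G) = 3.

3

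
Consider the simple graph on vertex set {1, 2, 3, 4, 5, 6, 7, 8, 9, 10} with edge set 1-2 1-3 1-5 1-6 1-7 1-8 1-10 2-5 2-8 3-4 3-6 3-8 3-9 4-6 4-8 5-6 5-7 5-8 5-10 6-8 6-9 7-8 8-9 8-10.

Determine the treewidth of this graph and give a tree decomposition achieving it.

Treewidth 3.
One such decomposition:
Bags: B1 = {1, 5, 6, 8}  B2 = {1, 2, 5, 8}  B3 = {1, 5, 8, 10}  B4 = {1, 3, 6, 8}  B5 = {3, 6, 8, 9}  B6 = {3, 4, 6, 8}  B7 = {1, 5, 7, 8}
Tree: B1–B2, B1–B3, B1–B4, B4–B5, B5–B6, B3–B7

Every bag has size at most 4, so the width is 4 − 1 = 3 and tw(G) ≤ 3. For the lower bound, the 4 vertices {1, 3, 6, 8} are pairwise adjacent, and any tree decomposition puts a clique entirely inside one bag — forcing width ≥ 3. Hence tw(G) = 3 exactly.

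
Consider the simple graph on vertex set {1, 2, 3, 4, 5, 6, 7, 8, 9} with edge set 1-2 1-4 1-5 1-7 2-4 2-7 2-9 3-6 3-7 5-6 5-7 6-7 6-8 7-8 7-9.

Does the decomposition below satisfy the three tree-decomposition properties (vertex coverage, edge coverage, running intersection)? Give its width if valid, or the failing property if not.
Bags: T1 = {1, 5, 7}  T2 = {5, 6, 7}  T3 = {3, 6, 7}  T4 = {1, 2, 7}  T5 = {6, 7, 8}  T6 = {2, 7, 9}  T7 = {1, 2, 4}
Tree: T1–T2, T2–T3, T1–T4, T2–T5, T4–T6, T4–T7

Vertex coverage: the bags together contain {1, 2, 3, 4, 5, 6, 7, 8, 9}, the full vertex set. Edge coverage: each edge of G has both endpoints in at least one bag. Running intersection: for every vertex, the bags containing it form a connected subtree. All three properties hold, so this is a valid tree decomposition of width max|bag| − 1 = 2, and hence tw(G) ≤ 2.

Yes; width 2.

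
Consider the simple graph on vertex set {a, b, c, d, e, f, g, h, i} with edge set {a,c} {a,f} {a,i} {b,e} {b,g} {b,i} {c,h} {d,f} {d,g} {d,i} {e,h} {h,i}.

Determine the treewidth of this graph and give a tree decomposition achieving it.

The largest bag has 4 vertices, giving width 3; this decomposition certifies tw(G) ≤ 3. For the lower bound: the 4 vertex sets {d,f,g}, {a}, {i}, {b,c,e,h} are disjoint, each induces a connected subgraph, and every pair is joined by at least one edge of G. Contracting each set to a single vertex therefore yields K_{4} as a minor, and since treewidth is minor-monotone, tw(G) ≥ tw(K_{4}) = 3. Hence tw(G) = 3 exactly.

Treewidth 3.
One optimal decomposition is:
Bags: B1 = {a, d, f, g}  B2 = {a, d, g, i}  B3 = {a, b, g, i}  B4 = {a, b, c, i}  B5 = {b, c, h, i}  B6 = {b, c, e, h}
Tree: B1–B2, B2–B3, B3–B4, B4–B5, B5–B6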